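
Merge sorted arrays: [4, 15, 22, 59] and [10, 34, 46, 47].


Take 4 from A
Take 10 from B
Take 15 from A
Take 22 from A
Take 34 from B
Take 46 from B
Take 47 from B

Merged: [4, 10, 15, 22, 34, 46, 47, 59]


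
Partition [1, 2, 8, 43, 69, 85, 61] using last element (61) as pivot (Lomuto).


Pivot: 61
  1 <= 61: advance i (no swap)
  2 <= 61: advance i (no swap)
  8 <= 61: advance i (no swap)
  43 <= 61: advance i (no swap)
Place pivot at 4: [1, 2, 8, 43, 61, 85, 69]

Partitioned: [1, 2, 8, 43, 61, 85, 69]


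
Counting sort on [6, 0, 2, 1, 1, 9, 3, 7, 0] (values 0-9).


Input: [6, 0, 2, 1, 1, 9, 3, 7, 0]
Counts: [2, 2, 1, 1, 0, 0, 1, 1, 0, 1]

Sorted: [0, 0, 1, 1, 2, 3, 6, 7, 9]


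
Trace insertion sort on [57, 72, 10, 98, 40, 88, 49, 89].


Initial: [57, 72, 10, 98, 40, 88, 49, 89]
Insert 72: [57, 72, 10, 98, 40, 88, 49, 89]
Insert 10: [10, 57, 72, 98, 40, 88, 49, 89]
Insert 98: [10, 57, 72, 98, 40, 88, 49, 89]
Insert 40: [10, 40, 57, 72, 98, 88, 49, 89]
Insert 88: [10, 40, 57, 72, 88, 98, 49, 89]
Insert 49: [10, 40, 49, 57, 72, 88, 98, 89]
Insert 89: [10, 40, 49, 57, 72, 88, 89, 98]

Sorted: [10, 40, 49, 57, 72, 88, 89, 98]


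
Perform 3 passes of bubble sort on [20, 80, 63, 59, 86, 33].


Initial: [20, 80, 63, 59, 86, 33]
Pass 1: [20, 63, 59, 80, 33, 86] (3 swaps)
Pass 2: [20, 59, 63, 33, 80, 86] (2 swaps)
Pass 3: [20, 59, 33, 63, 80, 86] (1 swaps)

After 3 passes: [20, 59, 33, 63, 80, 86]


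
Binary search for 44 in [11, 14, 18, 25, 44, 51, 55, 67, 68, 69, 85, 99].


Step 1: lo=0, hi=11, mid=5, val=51
Step 2: lo=0, hi=4, mid=2, val=18
Step 3: lo=3, hi=4, mid=3, val=25
Step 4: lo=4, hi=4, mid=4, val=44

Found at index 4


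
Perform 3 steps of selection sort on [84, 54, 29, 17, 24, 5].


Initial: [84, 54, 29, 17, 24, 5]
Step 1: min=5 at 5
  Swap: [5, 54, 29, 17, 24, 84]
Step 2: min=17 at 3
  Swap: [5, 17, 29, 54, 24, 84]
Step 3: min=24 at 4
  Swap: [5, 17, 24, 54, 29, 84]

After 3 steps: [5, 17, 24, 54, 29, 84]


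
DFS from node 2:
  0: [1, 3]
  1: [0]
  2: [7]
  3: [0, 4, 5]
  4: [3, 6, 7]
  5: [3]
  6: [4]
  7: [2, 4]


Visit 2, push [7]
Visit 7, push [4]
Visit 4, push [6, 3]
Visit 3, push [5, 0]
Visit 0, push [1]
Visit 1, push []
Visit 5, push []
Visit 6, push []

DFS order: [2, 7, 4, 3, 0, 1, 5, 6]


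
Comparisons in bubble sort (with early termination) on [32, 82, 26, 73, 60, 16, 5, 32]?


Algorithm: bubble sort (with early termination)
Input: [32, 82, 26, 73, 60, 16, 5, 32]
Sorted: [5, 16, 26, 32, 32, 60, 73, 82]

28


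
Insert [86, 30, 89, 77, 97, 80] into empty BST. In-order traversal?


Insert 86: root
Insert 30: L from 86
Insert 89: R from 86
Insert 77: L from 86 -> R from 30
Insert 97: R from 86 -> R from 89
Insert 80: L from 86 -> R from 30 -> R from 77

In-order: [30, 77, 80, 86, 89, 97]


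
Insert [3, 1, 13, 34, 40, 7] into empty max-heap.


Insert 3: [3]
Insert 1: [3, 1]
Insert 13: [13, 1, 3]
Insert 34: [34, 13, 3, 1]
Insert 40: [40, 34, 3, 1, 13]
Insert 7: [40, 34, 7, 1, 13, 3]

Final heap: [40, 34, 7, 1, 13, 3]


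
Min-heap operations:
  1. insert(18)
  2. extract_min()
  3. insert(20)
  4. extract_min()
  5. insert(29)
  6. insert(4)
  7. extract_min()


insert(18) -> [18]
extract_min()->18, []
insert(20) -> [20]
extract_min()->20, []
insert(29) -> [29]
insert(4) -> [4, 29]
extract_min()->4, [29]

Final heap: [29]


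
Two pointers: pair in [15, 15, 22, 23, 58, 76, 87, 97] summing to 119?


lo=0(15)+hi=7(97)=112
lo=1(15)+hi=7(97)=112
lo=2(22)+hi=7(97)=119

Yes: 22+97=119


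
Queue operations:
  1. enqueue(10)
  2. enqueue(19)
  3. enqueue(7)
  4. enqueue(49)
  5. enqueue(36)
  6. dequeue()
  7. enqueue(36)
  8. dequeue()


enqueue(10) -> [10]
enqueue(19) -> [10, 19]
enqueue(7) -> [10, 19, 7]
enqueue(49) -> [10, 19, 7, 49]
enqueue(36) -> [10, 19, 7, 49, 36]
dequeue()->10, [19, 7, 49, 36]
enqueue(36) -> [19, 7, 49, 36, 36]
dequeue()->19, [7, 49, 36, 36]

Final queue: [7, 49, 36, 36]


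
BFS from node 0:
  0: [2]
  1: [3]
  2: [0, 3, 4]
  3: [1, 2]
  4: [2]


Visit 0, enqueue [2]
Visit 2, enqueue [3, 4]
Visit 3, enqueue [1]
Visit 4, enqueue []
Visit 1, enqueue []

BFS order: [0, 2, 3, 4, 1]


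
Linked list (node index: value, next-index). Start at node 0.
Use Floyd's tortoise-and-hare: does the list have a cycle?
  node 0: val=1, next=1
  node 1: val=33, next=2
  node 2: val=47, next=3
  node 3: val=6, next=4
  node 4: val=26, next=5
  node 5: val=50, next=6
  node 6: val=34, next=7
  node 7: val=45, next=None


Floyd's tortoise (slow, +1) and hare (fast, +2):
  init: slow=0, fast=0
  step 1: slow=1, fast=2
  step 2: slow=2, fast=4
  step 3: slow=3, fast=6
  step 4: fast 6->7->None, no cycle

Cycle: no


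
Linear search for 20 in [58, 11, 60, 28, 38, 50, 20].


i=0: 58!=20
i=1: 11!=20
i=2: 60!=20
i=3: 28!=20
i=4: 38!=20
i=5: 50!=20
i=6: 20==20 found!

Found at 6, 7 comps


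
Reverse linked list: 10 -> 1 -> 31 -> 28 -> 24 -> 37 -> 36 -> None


Step 1: curr=10, set curr.next=prev(None) | reversed so far: 10
Step 2: curr=1, set curr.next=prev(10) | reversed so far: 1 -> 10
Step 3: curr=31, set curr.next=prev(1) | reversed so far: 31 -> 1 -> 10
Step 4: curr=28, set curr.next=prev(31) | reversed so far: 28 -> 31 -> 1 -> 10
Step 5: curr=24, set curr.next=prev(28) | reversed so far: 24 -> 28 -> 31 -> 1 -> 10
Step 6: curr=37, set curr.next=prev(24) | reversed so far: 37 -> 24 -> 28 -> 31 -> 1 -> 10
Step 7: curr=36, set curr.next=prev(37) | reversed so far: 36 -> 37 -> 24 -> 28 -> 31 -> 1 -> 10

36 -> 37 -> 24 -> 28 -> 31 -> 1 -> 10 -> None


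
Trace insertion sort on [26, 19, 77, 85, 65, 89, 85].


Initial: [26, 19, 77, 85, 65, 89, 85]
Insert 19: [19, 26, 77, 85, 65, 89, 85]
Insert 77: [19, 26, 77, 85, 65, 89, 85]
Insert 85: [19, 26, 77, 85, 65, 89, 85]
Insert 65: [19, 26, 65, 77, 85, 89, 85]
Insert 89: [19, 26, 65, 77, 85, 89, 85]
Insert 85: [19, 26, 65, 77, 85, 85, 89]

Sorted: [19, 26, 65, 77, 85, 85, 89]


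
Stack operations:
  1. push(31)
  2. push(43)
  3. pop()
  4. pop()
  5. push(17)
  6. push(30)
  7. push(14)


push(31) -> [31]
push(43) -> [31, 43]
pop()->43, [31]
pop()->31, []
push(17) -> [17]
push(30) -> [17, 30]
push(14) -> [17, 30, 14]

Final stack: [17, 30, 14]


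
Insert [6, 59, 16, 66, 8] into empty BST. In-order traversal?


Insert 6: root
Insert 59: R from 6
Insert 16: R from 6 -> L from 59
Insert 66: R from 6 -> R from 59
Insert 8: R from 6 -> L from 59 -> L from 16

In-order: [6, 8, 16, 59, 66]


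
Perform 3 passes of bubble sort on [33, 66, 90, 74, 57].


Initial: [33, 66, 90, 74, 57]
Pass 1: [33, 66, 74, 57, 90] (2 swaps)
Pass 2: [33, 66, 57, 74, 90] (1 swaps)
Pass 3: [33, 57, 66, 74, 90] (1 swaps)

After 3 passes: [33, 57, 66, 74, 90]


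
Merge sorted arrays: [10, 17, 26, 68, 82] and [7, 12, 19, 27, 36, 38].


Take 7 from B
Take 10 from A
Take 12 from B
Take 17 from A
Take 19 from B
Take 26 from A
Take 27 from B
Take 36 from B
Take 38 from B

Merged: [7, 10, 12, 17, 19, 26, 27, 36, 38, 68, 82]


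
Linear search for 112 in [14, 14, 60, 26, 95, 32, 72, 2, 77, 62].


i=0: 14!=112
i=1: 14!=112
i=2: 60!=112
i=3: 26!=112
i=4: 95!=112
i=5: 32!=112
i=6: 72!=112
i=7: 2!=112
i=8: 77!=112
i=9: 62!=112

Not found, 10 comps


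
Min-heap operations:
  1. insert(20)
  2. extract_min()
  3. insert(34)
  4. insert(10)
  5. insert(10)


insert(20) -> [20]
extract_min()->20, []
insert(34) -> [34]
insert(10) -> [10, 34]
insert(10) -> [10, 34, 10]

Final heap: [10, 34, 10]


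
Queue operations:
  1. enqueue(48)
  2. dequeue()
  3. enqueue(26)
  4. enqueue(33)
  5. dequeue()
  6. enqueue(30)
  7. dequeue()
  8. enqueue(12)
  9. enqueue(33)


enqueue(48) -> [48]
dequeue()->48, []
enqueue(26) -> [26]
enqueue(33) -> [26, 33]
dequeue()->26, [33]
enqueue(30) -> [33, 30]
dequeue()->33, [30]
enqueue(12) -> [30, 12]
enqueue(33) -> [30, 12, 33]

Final queue: [30, 12, 33]


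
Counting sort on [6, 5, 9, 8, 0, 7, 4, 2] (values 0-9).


Input: [6, 5, 9, 8, 0, 7, 4, 2]
Counts: [1, 0, 1, 0, 1, 1, 1, 1, 1, 1]

Sorted: [0, 2, 4, 5, 6, 7, 8, 9]


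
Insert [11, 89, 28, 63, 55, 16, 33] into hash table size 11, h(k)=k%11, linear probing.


Insert 11: h=0 -> slot 0
Insert 89: h=1 -> slot 1
Insert 28: h=6 -> slot 6
Insert 63: h=8 -> slot 8
Insert 55: h=0, 2 probes -> slot 2
Insert 16: h=5 -> slot 5
Insert 33: h=0, 3 probes -> slot 3

Table: [11, 89, 55, 33, None, 16, 28, None, 63, None, None]


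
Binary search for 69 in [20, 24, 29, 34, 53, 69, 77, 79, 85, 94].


Step 1: lo=0, hi=9, mid=4, val=53
Step 2: lo=5, hi=9, mid=7, val=79
Step 3: lo=5, hi=6, mid=5, val=69

Found at index 5


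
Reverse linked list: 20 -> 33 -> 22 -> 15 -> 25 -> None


Step 1: curr=20, set curr.next=prev(None) | reversed so far: 20
Step 2: curr=33, set curr.next=prev(20) | reversed so far: 33 -> 20
Step 3: curr=22, set curr.next=prev(33) | reversed so far: 22 -> 33 -> 20
Step 4: curr=15, set curr.next=prev(22) | reversed so far: 15 -> 22 -> 33 -> 20
Step 5: curr=25, set curr.next=prev(15) | reversed so far: 25 -> 15 -> 22 -> 33 -> 20

25 -> 15 -> 22 -> 33 -> 20 -> None


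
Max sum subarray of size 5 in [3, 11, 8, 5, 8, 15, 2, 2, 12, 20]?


[0:5]: 35
[1:6]: 47
[2:7]: 38
[3:8]: 32
[4:9]: 39
[5:10]: 51

Max: 51 at [5:10]


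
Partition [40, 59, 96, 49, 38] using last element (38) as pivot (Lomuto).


Pivot: 38
Place pivot at 0: [38, 59, 96, 49, 40]

Partitioned: [38, 59, 96, 49, 40]


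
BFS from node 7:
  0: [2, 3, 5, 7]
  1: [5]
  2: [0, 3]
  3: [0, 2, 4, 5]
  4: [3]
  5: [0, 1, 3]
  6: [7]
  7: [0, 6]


Visit 7, enqueue [0, 6]
Visit 0, enqueue [2, 3, 5]
Visit 6, enqueue []
Visit 2, enqueue []
Visit 3, enqueue [4]
Visit 5, enqueue [1]
Visit 4, enqueue []
Visit 1, enqueue []

BFS order: [7, 0, 6, 2, 3, 5, 4, 1]


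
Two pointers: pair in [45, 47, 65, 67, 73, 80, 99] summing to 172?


lo=0(45)+hi=6(99)=144
lo=1(47)+hi=6(99)=146
lo=2(65)+hi=6(99)=164
lo=3(67)+hi=6(99)=166
lo=4(73)+hi=6(99)=172

Yes: 73+99=172


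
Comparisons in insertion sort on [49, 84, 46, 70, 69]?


Algorithm: insertion sort
Input: [49, 84, 46, 70, 69]
Sorted: [46, 49, 69, 70, 84]

8


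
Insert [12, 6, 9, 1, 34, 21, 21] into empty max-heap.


Insert 12: [12]
Insert 6: [12, 6]
Insert 9: [12, 6, 9]
Insert 1: [12, 6, 9, 1]
Insert 34: [34, 12, 9, 1, 6]
Insert 21: [34, 12, 21, 1, 6, 9]
Insert 21: [34, 12, 21, 1, 6, 9, 21]

Final heap: [34, 12, 21, 1, 6, 9, 21]


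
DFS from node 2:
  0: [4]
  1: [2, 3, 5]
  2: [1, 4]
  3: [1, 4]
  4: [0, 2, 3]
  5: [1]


Visit 2, push [4, 1]
Visit 1, push [5, 3]
Visit 3, push [4]
Visit 4, push [0]
Visit 0, push []
Visit 5, push []

DFS order: [2, 1, 3, 4, 0, 5]


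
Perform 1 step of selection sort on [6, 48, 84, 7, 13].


Initial: [6, 48, 84, 7, 13]
Step 1: min=6 at 0
  Swap: [6, 48, 84, 7, 13]

After 1 step: [6, 48, 84, 7, 13]


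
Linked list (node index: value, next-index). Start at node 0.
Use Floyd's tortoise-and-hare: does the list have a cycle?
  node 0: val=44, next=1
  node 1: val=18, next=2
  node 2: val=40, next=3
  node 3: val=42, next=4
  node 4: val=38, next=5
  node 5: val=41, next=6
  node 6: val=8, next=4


Floyd's tortoise (slow, +1) and hare (fast, +2):
  init: slow=0, fast=0
  step 1: slow=1, fast=2
  step 2: slow=2, fast=4
  step 3: slow=3, fast=6
  step 4: slow=4, fast=5
  step 5: slow=5, fast=4
  step 6: slow=6, fast=6
  slow == fast at node 6: cycle detected

Cycle: yes


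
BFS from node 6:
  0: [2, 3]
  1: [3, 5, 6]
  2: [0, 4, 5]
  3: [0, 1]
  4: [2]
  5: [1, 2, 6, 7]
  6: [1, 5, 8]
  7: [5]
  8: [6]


Visit 6, enqueue [1, 5, 8]
Visit 1, enqueue [3]
Visit 5, enqueue [2, 7]
Visit 8, enqueue []
Visit 3, enqueue [0]
Visit 2, enqueue [4]
Visit 7, enqueue []
Visit 0, enqueue []
Visit 4, enqueue []

BFS order: [6, 1, 5, 8, 3, 2, 7, 0, 4]


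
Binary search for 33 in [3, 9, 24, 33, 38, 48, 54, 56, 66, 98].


Step 1: lo=0, hi=9, mid=4, val=38
Step 2: lo=0, hi=3, mid=1, val=9
Step 3: lo=2, hi=3, mid=2, val=24
Step 4: lo=3, hi=3, mid=3, val=33

Found at index 3


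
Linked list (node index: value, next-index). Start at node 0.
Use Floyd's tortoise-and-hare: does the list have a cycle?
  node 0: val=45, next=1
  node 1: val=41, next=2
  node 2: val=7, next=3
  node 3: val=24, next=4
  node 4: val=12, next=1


Floyd's tortoise (slow, +1) and hare (fast, +2):
  init: slow=0, fast=0
  step 1: slow=1, fast=2
  step 2: slow=2, fast=4
  step 3: slow=3, fast=2
  step 4: slow=4, fast=4
  slow == fast at node 4: cycle detected

Cycle: yes


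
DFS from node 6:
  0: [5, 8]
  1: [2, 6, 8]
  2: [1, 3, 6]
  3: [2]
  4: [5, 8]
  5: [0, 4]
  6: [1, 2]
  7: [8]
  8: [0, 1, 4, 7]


Visit 6, push [2, 1]
Visit 1, push [8, 2]
Visit 2, push [3]
Visit 3, push []
Visit 8, push [7, 4, 0]
Visit 0, push [5]
Visit 5, push [4]
Visit 4, push []
Visit 7, push []

DFS order: [6, 1, 2, 3, 8, 0, 5, 4, 7]


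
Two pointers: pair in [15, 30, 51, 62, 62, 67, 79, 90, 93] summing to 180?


lo=0(15)+hi=8(93)=108
lo=1(30)+hi=8(93)=123
lo=2(51)+hi=8(93)=144
lo=3(62)+hi=8(93)=155
lo=4(62)+hi=8(93)=155
lo=5(67)+hi=8(93)=160
lo=6(79)+hi=8(93)=172
lo=7(90)+hi=8(93)=183

No pair found


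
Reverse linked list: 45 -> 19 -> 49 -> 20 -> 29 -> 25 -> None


Step 1: curr=45, set curr.next=prev(None) | reversed so far: 45
Step 2: curr=19, set curr.next=prev(45) | reversed so far: 19 -> 45
Step 3: curr=49, set curr.next=prev(19) | reversed so far: 49 -> 19 -> 45
Step 4: curr=20, set curr.next=prev(49) | reversed so far: 20 -> 49 -> 19 -> 45
Step 5: curr=29, set curr.next=prev(20) | reversed so far: 29 -> 20 -> 49 -> 19 -> 45
Step 6: curr=25, set curr.next=prev(29) | reversed so far: 25 -> 29 -> 20 -> 49 -> 19 -> 45

25 -> 29 -> 20 -> 49 -> 19 -> 45 -> None


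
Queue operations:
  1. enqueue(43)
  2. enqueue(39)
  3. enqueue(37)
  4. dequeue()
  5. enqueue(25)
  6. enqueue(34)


enqueue(43) -> [43]
enqueue(39) -> [43, 39]
enqueue(37) -> [43, 39, 37]
dequeue()->43, [39, 37]
enqueue(25) -> [39, 37, 25]
enqueue(34) -> [39, 37, 25, 34]

Final queue: [39, 37, 25, 34]


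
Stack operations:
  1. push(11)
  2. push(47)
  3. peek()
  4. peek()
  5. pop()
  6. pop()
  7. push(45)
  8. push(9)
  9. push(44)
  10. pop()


push(11) -> [11]
push(47) -> [11, 47]
peek()->47
peek()->47
pop()->47, [11]
pop()->11, []
push(45) -> [45]
push(9) -> [45, 9]
push(44) -> [45, 9, 44]
pop()->44, [45, 9]

Final stack: [45, 9]


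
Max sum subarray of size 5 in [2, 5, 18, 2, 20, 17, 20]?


[0:5]: 47
[1:6]: 62
[2:7]: 77

Max: 77 at [2:7]


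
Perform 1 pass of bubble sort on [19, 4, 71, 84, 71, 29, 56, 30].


Initial: [19, 4, 71, 84, 71, 29, 56, 30]
Pass 1: [4, 19, 71, 71, 29, 56, 30, 84] (5 swaps)

After 1 pass: [4, 19, 71, 71, 29, 56, 30, 84]


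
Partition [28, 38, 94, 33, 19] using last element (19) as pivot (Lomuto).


Pivot: 19
Place pivot at 0: [19, 38, 94, 33, 28]

Partitioned: [19, 38, 94, 33, 28]


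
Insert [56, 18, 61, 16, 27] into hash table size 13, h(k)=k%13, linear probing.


Insert 56: h=4 -> slot 4
Insert 18: h=5 -> slot 5
Insert 61: h=9 -> slot 9
Insert 16: h=3 -> slot 3
Insert 27: h=1 -> slot 1

Table: [None, 27, None, 16, 56, 18, None, None, None, 61, None, None, None]


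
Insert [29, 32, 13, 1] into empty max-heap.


Insert 29: [29]
Insert 32: [32, 29]
Insert 13: [32, 29, 13]
Insert 1: [32, 29, 13, 1]

Final heap: [32, 29, 13, 1]


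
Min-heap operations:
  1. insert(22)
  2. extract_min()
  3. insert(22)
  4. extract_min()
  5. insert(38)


insert(22) -> [22]
extract_min()->22, []
insert(22) -> [22]
extract_min()->22, []
insert(38) -> [38]

Final heap: [38]


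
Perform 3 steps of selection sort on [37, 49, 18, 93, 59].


Initial: [37, 49, 18, 93, 59]
Step 1: min=18 at 2
  Swap: [18, 49, 37, 93, 59]
Step 2: min=37 at 2
  Swap: [18, 37, 49, 93, 59]
Step 3: min=49 at 2
  Swap: [18, 37, 49, 93, 59]

After 3 steps: [18, 37, 49, 93, 59]


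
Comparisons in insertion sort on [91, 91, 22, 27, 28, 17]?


Algorithm: insertion sort
Input: [91, 91, 22, 27, 28, 17]
Sorted: [17, 22, 27, 28, 91, 91]

14


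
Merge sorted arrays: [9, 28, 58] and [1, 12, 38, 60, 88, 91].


Take 1 from B
Take 9 from A
Take 12 from B
Take 28 from A
Take 38 from B
Take 58 from A

Merged: [1, 9, 12, 28, 38, 58, 60, 88, 91]


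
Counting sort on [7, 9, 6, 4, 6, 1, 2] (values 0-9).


Input: [7, 9, 6, 4, 6, 1, 2]
Counts: [0, 1, 1, 0, 1, 0, 2, 1, 0, 1]

Sorted: [1, 2, 4, 6, 6, 7, 9]


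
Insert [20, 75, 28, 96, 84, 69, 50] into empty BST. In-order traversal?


Insert 20: root
Insert 75: R from 20
Insert 28: R from 20 -> L from 75
Insert 96: R from 20 -> R from 75
Insert 84: R from 20 -> R from 75 -> L from 96
Insert 69: R from 20 -> L from 75 -> R from 28
Insert 50: R from 20 -> L from 75 -> R from 28 -> L from 69

In-order: [20, 28, 50, 69, 75, 84, 96]


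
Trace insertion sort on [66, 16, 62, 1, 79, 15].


Initial: [66, 16, 62, 1, 79, 15]
Insert 16: [16, 66, 62, 1, 79, 15]
Insert 62: [16, 62, 66, 1, 79, 15]
Insert 1: [1, 16, 62, 66, 79, 15]
Insert 79: [1, 16, 62, 66, 79, 15]
Insert 15: [1, 15, 16, 62, 66, 79]

Sorted: [1, 15, 16, 62, 66, 79]


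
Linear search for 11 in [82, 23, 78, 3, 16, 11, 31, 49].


i=0: 82!=11
i=1: 23!=11
i=2: 78!=11
i=3: 3!=11
i=4: 16!=11
i=5: 11==11 found!

Found at 5, 6 comps


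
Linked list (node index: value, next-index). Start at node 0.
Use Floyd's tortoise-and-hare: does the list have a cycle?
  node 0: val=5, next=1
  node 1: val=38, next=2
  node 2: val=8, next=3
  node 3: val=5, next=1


Floyd's tortoise (slow, +1) and hare (fast, +2):
  init: slow=0, fast=0
  step 1: slow=1, fast=2
  step 2: slow=2, fast=1
  step 3: slow=3, fast=3
  slow == fast at node 3: cycle detected

Cycle: yes


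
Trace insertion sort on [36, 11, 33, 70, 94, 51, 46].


Initial: [36, 11, 33, 70, 94, 51, 46]
Insert 11: [11, 36, 33, 70, 94, 51, 46]
Insert 33: [11, 33, 36, 70, 94, 51, 46]
Insert 70: [11, 33, 36, 70, 94, 51, 46]
Insert 94: [11, 33, 36, 70, 94, 51, 46]
Insert 51: [11, 33, 36, 51, 70, 94, 46]
Insert 46: [11, 33, 36, 46, 51, 70, 94]

Sorted: [11, 33, 36, 46, 51, 70, 94]


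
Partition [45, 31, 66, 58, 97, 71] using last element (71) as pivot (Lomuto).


Pivot: 71
  45 <= 71: advance i (no swap)
  31 <= 71: advance i (no swap)
  66 <= 71: advance i (no swap)
  58 <= 71: advance i (no swap)
Place pivot at 4: [45, 31, 66, 58, 71, 97]

Partitioned: [45, 31, 66, 58, 71, 97]


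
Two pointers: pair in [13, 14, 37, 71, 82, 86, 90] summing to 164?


lo=0(13)+hi=6(90)=103
lo=1(14)+hi=6(90)=104
lo=2(37)+hi=6(90)=127
lo=3(71)+hi=6(90)=161
lo=4(82)+hi=6(90)=172
lo=4(82)+hi=5(86)=168

No pair found


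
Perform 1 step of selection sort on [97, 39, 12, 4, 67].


Initial: [97, 39, 12, 4, 67]
Step 1: min=4 at 3
  Swap: [4, 39, 12, 97, 67]

After 1 step: [4, 39, 12, 97, 67]


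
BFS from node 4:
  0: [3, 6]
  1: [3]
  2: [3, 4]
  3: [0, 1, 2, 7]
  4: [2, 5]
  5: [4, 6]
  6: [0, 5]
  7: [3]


Visit 4, enqueue [2, 5]
Visit 2, enqueue [3]
Visit 5, enqueue [6]
Visit 3, enqueue [0, 1, 7]
Visit 6, enqueue []
Visit 0, enqueue []
Visit 1, enqueue []
Visit 7, enqueue []

BFS order: [4, 2, 5, 3, 6, 0, 1, 7]


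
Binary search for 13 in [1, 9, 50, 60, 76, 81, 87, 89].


Step 1: lo=0, hi=7, mid=3, val=60
Step 2: lo=0, hi=2, mid=1, val=9
Step 3: lo=2, hi=2, mid=2, val=50

Not found


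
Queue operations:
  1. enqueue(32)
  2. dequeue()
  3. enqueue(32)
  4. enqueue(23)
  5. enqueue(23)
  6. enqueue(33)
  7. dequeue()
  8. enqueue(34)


enqueue(32) -> [32]
dequeue()->32, []
enqueue(32) -> [32]
enqueue(23) -> [32, 23]
enqueue(23) -> [32, 23, 23]
enqueue(33) -> [32, 23, 23, 33]
dequeue()->32, [23, 23, 33]
enqueue(34) -> [23, 23, 33, 34]

Final queue: [23, 23, 33, 34]


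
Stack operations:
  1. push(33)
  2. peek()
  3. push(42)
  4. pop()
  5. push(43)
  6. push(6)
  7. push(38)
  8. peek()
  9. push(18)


push(33) -> [33]
peek()->33
push(42) -> [33, 42]
pop()->42, [33]
push(43) -> [33, 43]
push(6) -> [33, 43, 6]
push(38) -> [33, 43, 6, 38]
peek()->38
push(18) -> [33, 43, 6, 38, 18]

Final stack: [33, 43, 6, 38, 18]


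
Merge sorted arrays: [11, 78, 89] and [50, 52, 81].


Take 11 from A
Take 50 from B
Take 52 from B
Take 78 from A
Take 81 from B

Merged: [11, 50, 52, 78, 81, 89]


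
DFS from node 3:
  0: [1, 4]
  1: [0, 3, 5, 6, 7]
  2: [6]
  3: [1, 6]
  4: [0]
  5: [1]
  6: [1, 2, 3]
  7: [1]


Visit 3, push [6, 1]
Visit 1, push [7, 6, 5, 0]
Visit 0, push [4]
Visit 4, push []
Visit 5, push []
Visit 6, push [2]
Visit 2, push []
Visit 7, push []

DFS order: [3, 1, 0, 4, 5, 6, 2, 7]


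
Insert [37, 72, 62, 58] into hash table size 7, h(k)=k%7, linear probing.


Insert 37: h=2 -> slot 2
Insert 72: h=2, 1 probes -> slot 3
Insert 62: h=6 -> slot 6
Insert 58: h=2, 2 probes -> slot 4

Table: [None, None, 37, 72, 58, None, 62]


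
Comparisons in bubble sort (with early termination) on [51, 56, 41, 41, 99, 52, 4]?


Algorithm: bubble sort (with early termination)
Input: [51, 56, 41, 41, 99, 52, 4]
Sorted: [4, 41, 41, 51, 52, 56, 99]

21


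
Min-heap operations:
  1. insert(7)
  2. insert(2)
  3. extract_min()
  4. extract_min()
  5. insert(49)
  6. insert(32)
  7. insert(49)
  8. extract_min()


insert(7) -> [7]
insert(2) -> [2, 7]
extract_min()->2, [7]
extract_min()->7, []
insert(49) -> [49]
insert(32) -> [32, 49]
insert(49) -> [32, 49, 49]
extract_min()->32, [49, 49]

Final heap: [49, 49]


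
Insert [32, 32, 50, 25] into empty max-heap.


Insert 32: [32]
Insert 32: [32, 32]
Insert 50: [50, 32, 32]
Insert 25: [50, 32, 32, 25]

Final heap: [50, 32, 32, 25]


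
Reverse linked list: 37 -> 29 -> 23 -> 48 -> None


Step 1: curr=37, set curr.next=prev(None) | reversed so far: 37
Step 2: curr=29, set curr.next=prev(37) | reversed so far: 29 -> 37
Step 3: curr=23, set curr.next=prev(29) | reversed so far: 23 -> 29 -> 37
Step 4: curr=48, set curr.next=prev(23) | reversed so far: 48 -> 23 -> 29 -> 37

48 -> 23 -> 29 -> 37 -> None


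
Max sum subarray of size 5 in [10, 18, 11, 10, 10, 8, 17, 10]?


[0:5]: 59
[1:6]: 57
[2:7]: 56
[3:8]: 55

Max: 59 at [0:5]


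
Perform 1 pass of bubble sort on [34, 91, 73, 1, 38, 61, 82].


Initial: [34, 91, 73, 1, 38, 61, 82]
Pass 1: [34, 73, 1, 38, 61, 82, 91] (5 swaps)

After 1 pass: [34, 73, 1, 38, 61, 82, 91]


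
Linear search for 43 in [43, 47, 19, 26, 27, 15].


i=0: 43==43 found!

Found at 0, 1 comps


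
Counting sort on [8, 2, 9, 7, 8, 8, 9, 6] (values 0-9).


Input: [8, 2, 9, 7, 8, 8, 9, 6]
Counts: [0, 0, 1, 0, 0, 0, 1, 1, 3, 2]

Sorted: [2, 6, 7, 8, 8, 8, 9, 9]


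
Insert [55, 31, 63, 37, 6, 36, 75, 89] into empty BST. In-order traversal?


Insert 55: root
Insert 31: L from 55
Insert 63: R from 55
Insert 37: L from 55 -> R from 31
Insert 6: L from 55 -> L from 31
Insert 36: L from 55 -> R from 31 -> L from 37
Insert 75: R from 55 -> R from 63
Insert 89: R from 55 -> R from 63 -> R from 75

In-order: [6, 31, 36, 37, 55, 63, 75, 89]


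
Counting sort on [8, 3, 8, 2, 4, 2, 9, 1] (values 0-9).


Input: [8, 3, 8, 2, 4, 2, 9, 1]
Counts: [0, 1, 2, 1, 1, 0, 0, 0, 2, 1]

Sorted: [1, 2, 2, 3, 4, 8, 8, 9]


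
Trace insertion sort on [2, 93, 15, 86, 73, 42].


Initial: [2, 93, 15, 86, 73, 42]
Insert 93: [2, 93, 15, 86, 73, 42]
Insert 15: [2, 15, 93, 86, 73, 42]
Insert 86: [2, 15, 86, 93, 73, 42]
Insert 73: [2, 15, 73, 86, 93, 42]
Insert 42: [2, 15, 42, 73, 86, 93]

Sorted: [2, 15, 42, 73, 86, 93]


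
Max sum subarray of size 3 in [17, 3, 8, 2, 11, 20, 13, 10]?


[0:3]: 28
[1:4]: 13
[2:5]: 21
[3:6]: 33
[4:7]: 44
[5:8]: 43

Max: 44 at [4:7]


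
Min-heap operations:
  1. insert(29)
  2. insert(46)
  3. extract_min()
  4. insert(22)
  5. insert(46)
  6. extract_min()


insert(29) -> [29]
insert(46) -> [29, 46]
extract_min()->29, [46]
insert(22) -> [22, 46]
insert(46) -> [22, 46, 46]
extract_min()->22, [46, 46]

Final heap: [46, 46]


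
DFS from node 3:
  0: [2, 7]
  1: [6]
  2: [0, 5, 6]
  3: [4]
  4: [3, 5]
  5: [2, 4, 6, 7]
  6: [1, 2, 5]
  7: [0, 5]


Visit 3, push [4]
Visit 4, push [5]
Visit 5, push [7, 6, 2]
Visit 2, push [6, 0]
Visit 0, push [7]
Visit 7, push []
Visit 6, push [1]
Visit 1, push []

DFS order: [3, 4, 5, 2, 0, 7, 6, 1]


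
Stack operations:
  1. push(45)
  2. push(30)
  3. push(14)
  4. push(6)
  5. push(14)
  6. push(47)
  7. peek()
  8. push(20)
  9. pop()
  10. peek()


push(45) -> [45]
push(30) -> [45, 30]
push(14) -> [45, 30, 14]
push(6) -> [45, 30, 14, 6]
push(14) -> [45, 30, 14, 6, 14]
push(47) -> [45, 30, 14, 6, 14, 47]
peek()->47
push(20) -> [45, 30, 14, 6, 14, 47, 20]
pop()->20, [45, 30, 14, 6, 14, 47]
peek()->47

Final stack: [45, 30, 14, 6, 14, 47]


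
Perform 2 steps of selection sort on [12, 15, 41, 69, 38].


Initial: [12, 15, 41, 69, 38]
Step 1: min=12 at 0
  Swap: [12, 15, 41, 69, 38]
Step 2: min=15 at 1
  Swap: [12, 15, 41, 69, 38]

After 2 steps: [12, 15, 41, 69, 38]


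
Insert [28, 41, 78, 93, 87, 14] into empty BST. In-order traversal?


Insert 28: root
Insert 41: R from 28
Insert 78: R from 28 -> R from 41
Insert 93: R from 28 -> R from 41 -> R from 78
Insert 87: R from 28 -> R from 41 -> R from 78 -> L from 93
Insert 14: L from 28

In-order: [14, 28, 41, 78, 87, 93]


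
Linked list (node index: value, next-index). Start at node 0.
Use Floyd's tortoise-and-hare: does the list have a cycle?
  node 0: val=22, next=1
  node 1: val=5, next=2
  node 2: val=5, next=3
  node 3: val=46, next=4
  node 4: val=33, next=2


Floyd's tortoise (slow, +1) and hare (fast, +2):
  init: slow=0, fast=0
  step 1: slow=1, fast=2
  step 2: slow=2, fast=4
  step 3: slow=3, fast=3
  slow == fast at node 3: cycle detected

Cycle: yes


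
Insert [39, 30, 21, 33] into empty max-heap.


Insert 39: [39]
Insert 30: [39, 30]
Insert 21: [39, 30, 21]
Insert 33: [39, 33, 21, 30]

Final heap: [39, 33, 21, 30]


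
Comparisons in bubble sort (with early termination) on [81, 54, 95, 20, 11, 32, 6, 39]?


Algorithm: bubble sort (with early termination)
Input: [81, 54, 95, 20, 11, 32, 6, 39]
Sorted: [6, 11, 20, 32, 39, 54, 81, 95]

28


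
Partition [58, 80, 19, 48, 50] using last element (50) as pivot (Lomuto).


Pivot: 50
  19 <= 50: swap -> [19, 80, 58, 48, 50]
  48 <= 50: swap -> [19, 48, 58, 80, 50]
Place pivot at 2: [19, 48, 50, 80, 58]

Partitioned: [19, 48, 50, 80, 58]


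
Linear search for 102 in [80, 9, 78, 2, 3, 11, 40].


i=0: 80!=102
i=1: 9!=102
i=2: 78!=102
i=3: 2!=102
i=4: 3!=102
i=5: 11!=102
i=6: 40!=102

Not found, 7 comps


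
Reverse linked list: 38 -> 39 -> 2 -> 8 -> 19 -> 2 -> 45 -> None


Step 1: curr=38, set curr.next=prev(None) | reversed so far: 38
Step 2: curr=39, set curr.next=prev(38) | reversed so far: 39 -> 38
Step 3: curr=2, set curr.next=prev(39) | reversed so far: 2 -> 39 -> 38
Step 4: curr=8, set curr.next=prev(2) | reversed so far: 8 -> 2 -> 39 -> 38
Step 5: curr=19, set curr.next=prev(8) | reversed so far: 19 -> 8 -> 2 -> 39 -> 38
Step 6: curr=2, set curr.next=prev(19) | reversed so far: 2 -> 19 -> 8 -> 2 -> 39 -> 38
Step 7: curr=45, set curr.next=prev(2) | reversed so far: 45 -> 2 -> 19 -> 8 -> 2 -> 39 -> 38

45 -> 2 -> 19 -> 8 -> 2 -> 39 -> 38 -> None


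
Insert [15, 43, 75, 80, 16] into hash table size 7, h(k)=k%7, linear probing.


Insert 15: h=1 -> slot 1
Insert 43: h=1, 1 probes -> slot 2
Insert 75: h=5 -> slot 5
Insert 80: h=3 -> slot 3
Insert 16: h=2, 2 probes -> slot 4

Table: [None, 15, 43, 80, 16, 75, None]


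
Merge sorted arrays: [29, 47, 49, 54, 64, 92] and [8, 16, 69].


Take 8 from B
Take 16 from B
Take 29 from A
Take 47 from A
Take 49 from A
Take 54 from A
Take 64 from A
Take 69 from B

Merged: [8, 16, 29, 47, 49, 54, 64, 69, 92]


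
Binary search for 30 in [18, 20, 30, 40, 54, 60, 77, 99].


Step 1: lo=0, hi=7, mid=3, val=40
Step 2: lo=0, hi=2, mid=1, val=20
Step 3: lo=2, hi=2, mid=2, val=30

Found at index 2


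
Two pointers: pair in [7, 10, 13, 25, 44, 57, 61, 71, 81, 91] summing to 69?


lo=0(7)+hi=9(91)=98
lo=0(7)+hi=8(81)=88
lo=0(7)+hi=7(71)=78
lo=0(7)+hi=6(61)=68
lo=1(10)+hi=6(61)=71
lo=1(10)+hi=5(57)=67
lo=2(13)+hi=5(57)=70
lo=2(13)+hi=4(44)=57
lo=3(25)+hi=4(44)=69

Yes: 25+44=69


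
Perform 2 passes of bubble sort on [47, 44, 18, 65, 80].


Initial: [47, 44, 18, 65, 80]
Pass 1: [44, 18, 47, 65, 80] (2 swaps)
Pass 2: [18, 44, 47, 65, 80] (1 swaps)

After 2 passes: [18, 44, 47, 65, 80]


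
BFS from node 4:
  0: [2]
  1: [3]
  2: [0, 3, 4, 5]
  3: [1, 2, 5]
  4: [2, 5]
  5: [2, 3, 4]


Visit 4, enqueue [2, 5]
Visit 2, enqueue [0, 3]
Visit 5, enqueue []
Visit 0, enqueue []
Visit 3, enqueue [1]
Visit 1, enqueue []

BFS order: [4, 2, 5, 0, 3, 1]


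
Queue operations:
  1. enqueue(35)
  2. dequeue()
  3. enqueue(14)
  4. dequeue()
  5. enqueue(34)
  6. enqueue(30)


enqueue(35) -> [35]
dequeue()->35, []
enqueue(14) -> [14]
dequeue()->14, []
enqueue(34) -> [34]
enqueue(30) -> [34, 30]

Final queue: [34, 30]


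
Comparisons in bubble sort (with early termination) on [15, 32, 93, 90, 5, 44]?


Algorithm: bubble sort (with early termination)
Input: [15, 32, 93, 90, 5, 44]
Sorted: [5, 15, 32, 44, 90, 93]

15


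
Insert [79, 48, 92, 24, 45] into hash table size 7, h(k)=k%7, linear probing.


Insert 79: h=2 -> slot 2
Insert 48: h=6 -> slot 6
Insert 92: h=1 -> slot 1
Insert 24: h=3 -> slot 3
Insert 45: h=3, 1 probes -> slot 4

Table: [None, 92, 79, 24, 45, None, 48]


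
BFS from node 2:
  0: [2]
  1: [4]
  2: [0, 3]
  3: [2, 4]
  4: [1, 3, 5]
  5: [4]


Visit 2, enqueue [0, 3]
Visit 0, enqueue []
Visit 3, enqueue [4]
Visit 4, enqueue [1, 5]
Visit 1, enqueue []
Visit 5, enqueue []

BFS order: [2, 0, 3, 4, 1, 5]


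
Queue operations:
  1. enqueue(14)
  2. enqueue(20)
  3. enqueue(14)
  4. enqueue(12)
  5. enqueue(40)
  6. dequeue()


enqueue(14) -> [14]
enqueue(20) -> [14, 20]
enqueue(14) -> [14, 20, 14]
enqueue(12) -> [14, 20, 14, 12]
enqueue(40) -> [14, 20, 14, 12, 40]
dequeue()->14, [20, 14, 12, 40]

Final queue: [20, 14, 12, 40]


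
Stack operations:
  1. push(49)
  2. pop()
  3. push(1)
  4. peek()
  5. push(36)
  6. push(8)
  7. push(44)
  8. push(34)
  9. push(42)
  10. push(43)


push(49) -> [49]
pop()->49, []
push(1) -> [1]
peek()->1
push(36) -> [1, 36]
push(8) -> [1, 36, 8]
push(44) -> [1, 36, 8, 44]
push(34) -> [1, 36, 8, 44, 34]
push(42) -> [1, 36, 8, 44, 34, 42]
push(43) -> [1, 36, 8, 44, 34, 42, 43]

Final stack: [1, 36, 8, 44, 34, 42, 43]


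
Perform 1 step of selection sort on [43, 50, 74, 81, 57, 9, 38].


Initial: [43, 50, 74, 81, 57, 9, 38]
Step 1: min=9 at 5
  Swap: [9, 50, 74, 81, 57, 43, 38]

After 1 step: [9, 50, 74, 81, 57, 43, 38]


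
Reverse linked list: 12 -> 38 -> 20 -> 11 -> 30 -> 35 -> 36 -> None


Step 1: curr=12, set curr.next=prev(None) | reversed so far: 12
Step 2: curr=38, set curr.next=prev(12) | reversed so far: 38 -> 12
Step 3: curr=20, set curr.next=prev(38) | reversed so far: 20 -> 38 -> 12
Step 4: curr=11, set curr.next=prev(20) | reversed so far: 11 -> 20 -> 38 -> 12
Step 5: curr=30, set curr.next=prev(11) | reversed so far: 30 -> 11 -> 20 -> 38 -> 12
Step 6: curr=35, set curr.next=prev(30) | reversed so far: 35 -> 30 -> 11 -> 20 -> 38 -> 12
Step 7: curr=36, set curr.next=prev(35) | reversed so far: 36 -> 35 -> 30 -> 11 -> 20 -> 38 -> 12

36 -> 35 -> 30 -> 11 -> 20 -> 38 -> 12 -> None


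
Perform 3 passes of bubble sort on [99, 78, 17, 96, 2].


Initial: [99, 78, 17, 96, 2]
Pass 1: [78, 17, 96, 2, 99] (4 swaps)
Pass 2: [17, 78, 2, 96, 99] (2 swaps)
Pass 3: [17, 2, 78, 96, 99] (1 swaps)

After 3 passes: [17, 2, 78, 96, 99]


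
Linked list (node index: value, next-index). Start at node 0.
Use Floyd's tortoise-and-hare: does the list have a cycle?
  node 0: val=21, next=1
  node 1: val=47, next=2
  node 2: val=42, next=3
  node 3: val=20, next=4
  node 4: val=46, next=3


Floyd's tortoise (slow, +1) and hare (fast, +2):
  init: slow=0, fast=0
  step 1: slow=1, fast=2
  step 2: slow=2, fast=4
  step 3: slow=3, fast=4
  step 4: slow=4, fast=4
  slow == fast at node 4: cycle detected

Cycle: yes


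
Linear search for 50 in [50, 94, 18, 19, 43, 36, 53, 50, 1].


i=0: 50==50 found!

Found at 0, 1 comps


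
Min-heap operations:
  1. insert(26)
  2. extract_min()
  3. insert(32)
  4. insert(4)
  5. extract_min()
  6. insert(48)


insert(26) -> [26]
extract_min()->26, []
insert(32) -> [32]
insert(4) -> [4, 32]
extract_min()->4, [32]
insert(48) -> [32, 48]

Final heap: [32, 48]


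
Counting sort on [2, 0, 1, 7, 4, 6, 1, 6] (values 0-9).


Input: [2, 0, 1, 7, 4, 6, 1, 6]
Counts: [1, 2, 1, 0, 1, 0, 2, 1, 0, 0]

Sorted: [0, 1, 1, 2, 4, 6, 6, 7]


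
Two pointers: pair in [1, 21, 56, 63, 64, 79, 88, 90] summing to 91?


lo=0(1)+hi=7(90)=91

Yes: 1+90=91


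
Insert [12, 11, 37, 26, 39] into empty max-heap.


Insert 12: [12]
Insert 11: [12, 11]
Insert 37: [37, 11, 12]
Insert 26: [37, 26, 12, 11]
Insert 39: [39, 37, 12, 11, 26]

Final heap: [39, 37, 12, 11, 26]


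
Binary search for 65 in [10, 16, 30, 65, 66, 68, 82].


Step 1: lo=0, hi=6, mid=3, val=65

Found at index 3


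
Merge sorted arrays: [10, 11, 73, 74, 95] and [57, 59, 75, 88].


Take 10 from A
Take 11 from A
Take 57 from B
Take 59 from B
Take 73 from A
Take 74 from A
Take 75 from B
Take 88 from B

Merged: [10, 11, 57, 59, 73, 74, 75, 88, 95]


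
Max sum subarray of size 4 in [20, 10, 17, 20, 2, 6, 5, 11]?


[0:4]: 67
[1:5]: 49
[2:6]: 45
[3:7]: 33
[4:8]: 24

Max: 67 at [0:4]


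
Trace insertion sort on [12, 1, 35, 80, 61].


Initial: [12, 1, 35, 80, 61]
Insert 1: [1, 12, 35, 80, 61]
Insert 35: [1, 12, 35, 80, 61]
Insert 80: [1, 12, 35, 80, 61]
Insert 61: [1, 12, 35, 61, 80]

Sorted: [1, 12, 35, 61, 80]


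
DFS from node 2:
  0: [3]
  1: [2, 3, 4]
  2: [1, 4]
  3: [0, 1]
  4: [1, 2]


Visit 2, push [4, 1]
Visit 1, push [4, 3]
Visit 3, push [0]
Visit 0, push []
Visit 4, push []

DFS order: [2, 1, 3, 0, 4]


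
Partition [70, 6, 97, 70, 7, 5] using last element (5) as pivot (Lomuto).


Pivot: 5
Place pivot at 0: [5, 6, 97, 70, 7, 70]

Partitioned: [5, 6, 97, 70, 7, 70]


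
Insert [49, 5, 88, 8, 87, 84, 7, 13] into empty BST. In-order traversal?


Insert 49: root
Insert 5: L from 49
Insert 88: R from 49
Insert 8: L from 49 -> R from 5
Insert 87: R from 49 -> L from 88
Insert 84: R from 49 -> L from 88 -> L from 87
Insert 7: L from 49 -> R from 5 -> L from 8
Insert 13: L from 49 -> R from 5 -> R from 8

In-order: [5, 7, 8, 13, 49, 84, 87, 88]


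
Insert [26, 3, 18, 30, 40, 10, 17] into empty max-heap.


Insert 26: [26]
Insert 3: [26, 3]
Insert 18: [26, 3, 18]
Insert 30: [30, 26, 18, 3]
Insert 40: [40, 30, 18, 3, 26]
Insert 10: [40, 30, 18, 3, 26, 10]
Insert 17: [40, 30, 18, 3, 26, 10, 17]

Final heap: [40, 30, 18, 3, 26, 10, 17]


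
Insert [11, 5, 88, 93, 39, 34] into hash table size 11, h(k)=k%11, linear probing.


Insert 11: h=0 -> slot 0
Insert 5: h=5 -> slot 5
Insert 88: h=0, 1 probes -> slot 1
Insert 93: h=5, 1 probes -> slot 6
Insert 39: h=6, 1 probes -> slot 7
Insert 34: h=1, 1 probes -> slot 2

Table: [11, 88, 34, None, None, 5, 93, 39, None, None, None]


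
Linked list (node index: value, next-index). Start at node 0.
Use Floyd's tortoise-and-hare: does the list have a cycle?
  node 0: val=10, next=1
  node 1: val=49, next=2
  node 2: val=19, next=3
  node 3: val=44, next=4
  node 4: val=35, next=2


Floyd's tortoise (slow, +1) and hare (fast, +2):
  init: slow=0, fast=0
  step 1: slow=1, fast=2
  step 2: slow=2, fast=4
  step 3: slow=3, fast=3
  slow == fast at node 3: cycle detected

Cycle: yes


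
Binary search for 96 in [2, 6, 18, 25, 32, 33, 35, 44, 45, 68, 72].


Step 1: lo=0, hi=10, mid=5, val=33
Step 2: lo=6, hi=10, mid=8, val=45
Step 3: lo=9, hi=10, mid=9, val=68
Step 4: lo=10, hi=10, mid=10, val=72

Not found


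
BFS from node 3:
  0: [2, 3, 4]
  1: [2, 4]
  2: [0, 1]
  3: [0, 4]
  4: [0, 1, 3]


Visit 3, enqueue [0, 4]
Visit 0, enqueue [2]
Visit 4, enqueue [1]
Visit 2, enqueue []
Visit 1, enqueue []

BFS order: [3, 0, 4, 2, 1]


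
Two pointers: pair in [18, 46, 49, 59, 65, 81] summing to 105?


lo=0(18)+hi=5(81)=99
lo=1(46)+hi=5(81)=127
lo=1(46)+hi=4(65)=111
lo=1(46)+hi=3(59)=105

Yes: 46+59=105


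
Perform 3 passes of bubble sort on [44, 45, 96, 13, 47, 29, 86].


Initial: [44, 45, 96, 13, 47, 29, 86]
Pass 1: [44, 45, 13, 47, 29, 86, 96] (4 swaps)
Pass 2: [44, 13, 45, 29, 47, 86, 96] (2 swaps)
Pass 3: [13, 44, 29, 45, 47, 86, 96] (2 swaps)

After 3 passes: [13, 44, 29, 45, 47, 86, 96]


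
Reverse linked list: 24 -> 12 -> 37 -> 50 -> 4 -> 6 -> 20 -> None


Step 1: curr=24, set curr.next=prev(None) | reversed so far: 24
Step 2: curr=12, set curr.next=prev(24) | reversed so far: 12 -> 24
Step 3: curr=37, set curr.next=prev(12) | reversed so far: 37 -> 12 -> 24
Step 4: curr=50, set curr.next=prev(37) | reversed so far: 50 -> 37 -> 12 -> 24
Step 5: curr=4, set curr.next=prev(50) | reversed so far: 4 -> 50 -> 37 -> 12 -> 24
Step 6: curr=6, set curr.next=prev(4) | reversed so far: 6 -> 4 -> 50 -> 37 -> 12 -> 24
Step 7: curr=20, set curr.next=prev(6) | reversed so far: 20 -> 6 -> 4 -> 50 -> 37 -> 12 -> 24

20 -> 6 -> 4 -> 50 -> 37 -> 12 -> 24 -> None


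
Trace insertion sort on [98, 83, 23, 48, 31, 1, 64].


Initial: [98, 83, 23, 48, 31, 1, 64]
Insert 83: [83, 98, 23, 48, 31, 1, 64]
Insert 23: [23, 83, 98, 48, 31, 1, 64]
Insert 48: [23, 48, 83, 98, 31, 1, 64]
Insert 31: [23, 31, 48, 83, 98, 1, 64]
Insert 1: [1, 23, 31, 48, 83, 98, 64]
Insert 64: [1, 23, 31, 48, 64, 83, 98]

Sorted: [1, 23, 31, 48, 64, 83, 98]


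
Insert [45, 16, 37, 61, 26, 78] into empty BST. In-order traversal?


Insert 45: root
Insert 16: L from 45
Insert 37: L from 45 -> R from 16
Insert 61: R from 45
Insert 26: L from 45 -> R from 16 -> L from 37
Insert 78: R from 45 -> R from 61

In-order: [16, 26, 37, 45, 61, 78]


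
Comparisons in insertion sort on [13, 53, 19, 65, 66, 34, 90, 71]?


Algorithm: insertion sort
Input: [13, 53, 19, 65, 66, 34, 90, 71]
Sorted: [13, 19, 34, 53, 65, 66, 71, 90]

12


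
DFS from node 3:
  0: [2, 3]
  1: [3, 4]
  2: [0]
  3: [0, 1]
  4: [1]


Visit 3, push [1, 0]
Visit 0, push [2]
Visit 2, push []
Visit 1, push [4]
Visit 4, push []

DFS order: [3, 0, 2, 1, 4]


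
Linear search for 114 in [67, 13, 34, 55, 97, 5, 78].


i=0: 67!=114
i=1: 13!=114
i=2: 34!=114
i=3: 55!=114
i=4: 97!=114
i=5: 5!=114
i=6: 78!=114

Not found, 7 comps


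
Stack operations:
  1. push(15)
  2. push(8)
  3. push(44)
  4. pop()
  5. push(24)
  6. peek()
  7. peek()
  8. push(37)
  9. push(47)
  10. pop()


push(15) -> [15]
push(8) -> [15, 8]
push(44) -> [15, 8, 44]
pop()->44, [15, 8]
push(24) -> [15, 8, 24]
peek()->24
peek()->24
push(37) -> [15, 8, 24, 37]
push(47) -> [15, 8, 24, 37, 47]
pop()->47, [15, 8, 24, 37]

Final stack: [15, 8, 24, 37]


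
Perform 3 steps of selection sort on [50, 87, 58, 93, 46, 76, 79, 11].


Initial: [50, 87, 58, 93, 46, 76, 79, 11]
Step 1: min=11 at 7
  Swap: [11, 87, 58, 93, 46, 76, 79, 50]
Step 2: min=46 at 4
  Swap: [11, 46, 58, 93, 87, 76, 79, 50]
Step 3: min=50 at 7
  Swap: [11, 46, 50, 93, 87, 76, 79, 58]

After 3 steps: [11, 46, 50, 93, 87, 76, 79, 58]


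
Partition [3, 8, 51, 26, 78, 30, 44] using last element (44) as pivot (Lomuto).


Pivot: 44
  3 <= 44: advance i (no swap)
  8 <= 44: advance i (no swap)
  26 <= 44: swap -> [3, 8, 26, 51, 78, 30, 44]
  30 <= 44: swap -> [3, 8, 26, 30, 78, 51, 44]
Place pivot at 4: [3, 8, 26, 30, 44, 51, 78]

Partitioned: [3, 8, 26, 30, 44, 51, 78]


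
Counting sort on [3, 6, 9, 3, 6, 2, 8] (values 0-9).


Input: [3, 6, 9, 3, 6, 2, 8]
Counts: [0, 0, 1, 2, 0, 0, 2, 0, 1, 1]

Sorted: [2, 3, 3, 6, 6, 8, 9]


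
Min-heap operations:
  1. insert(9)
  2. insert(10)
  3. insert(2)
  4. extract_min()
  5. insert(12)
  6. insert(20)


insert(9) -> [9]
insert(10) -> [9, 10]
insert(2) -> [2, 10, 9]
extract_min()->2, [9, 10]
insert(12) -> [9, 10, 12]
insert(20) -> [9, 10, 12, 20]

Final heap: [9, 10, 12, 20]
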